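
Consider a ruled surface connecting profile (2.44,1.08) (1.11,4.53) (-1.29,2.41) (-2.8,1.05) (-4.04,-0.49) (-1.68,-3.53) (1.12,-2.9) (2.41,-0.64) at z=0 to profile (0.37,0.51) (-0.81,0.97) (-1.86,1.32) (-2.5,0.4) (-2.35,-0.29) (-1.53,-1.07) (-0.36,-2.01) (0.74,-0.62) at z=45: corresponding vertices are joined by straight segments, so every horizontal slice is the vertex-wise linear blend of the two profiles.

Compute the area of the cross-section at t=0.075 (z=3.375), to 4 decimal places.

Area at t=0.075: 28.5493

Cross-section at t=0.075: each vertex is (1-t)·p0[i] + t·p1[i].
  v1: (1-0.075)·(2.44,1.08) + 0.075·(0.37,0.51) = (2.2848,1.0373)
  v2: (1-0.075)·(1.11,4.53) + 0.075·(-0.81,0.97) = (0.9660,4.2630)
  v3: (1-0.075)·(-1.29,2.41) + 0.075·(-1.86,1.32) = (-1.3328,2.3283)
  v4: (1-0.075)·(-2.8,1.05) + 0.075·(-2.5,0.4) = (-2.7775,1.0012)
  v5: (1-0.075)·(-4.04,-0.49) + 0.075·(-2.35,-0.29) = (-3.9133,-0.4750)
  v6: (1-0.075)·(-1.68,-3.53) + 0.075·(-1.53,-1.07) = (-1.6687,-3.3455)
  v7: (1-0.075)·(1.12,-2.9) + 0.075·(-0.36,-2.01) = (1.0090,-2.8333)
  v8: (1-0.075)·(2.41,-0.64) + 0.075·(0.74,-0.62) = (2.2848,-0.6385)
Shoelace sum Σ(x_i·y_{i+1} − x_{i+1}·y_i):
  i=1: 2.2848·4.2630 − 0.9660·1.0373 = +8.7379 (running +8.7379)
  i=2: 0.9660·2.3283 − -1.3328·4.2630 = +7.9306 (running +16.6685)
  i=3: -1.3328·1.0012 − -2.7775·2.3283 = +5.1323 (running +21.8008)
  i=4: -2.7775·-0.4750 − -3.9133·1.0012 = +5.2375 (running +27.0383)
  i=5: -3.9133·-3.3455 − -1.6687·-0.4750 = +12.2991 (running +39.3374)
  i=6: -1.6687·-2.8333 − 1.0090·-3.3455 = +8.1036 (running +47.4410)
  i=7: 1.0090·-0.6385 − 2.2848·-2.8333 = +5.8290 (running +53.2700)
  i=8: 2.2848·1.0373 − 2.2848·-0.6385 = +3.8287 (running +57.0987)
Area = |Σ|/2 = |57.0987|/2 = 28.5493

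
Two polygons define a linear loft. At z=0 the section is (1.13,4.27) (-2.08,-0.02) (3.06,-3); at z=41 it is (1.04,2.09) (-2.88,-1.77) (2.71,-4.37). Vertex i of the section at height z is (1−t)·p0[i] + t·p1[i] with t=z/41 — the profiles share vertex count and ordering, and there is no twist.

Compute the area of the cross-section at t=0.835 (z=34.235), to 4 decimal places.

Cross-section at t=0.835: each vertex is (1-t)·p0[i] + t·p1[i].
  v1: (1-0.835)·(1.13,4.27) + 0.835·(1.04,2.09) = (1.0549,2.4497)
  v2: (1-0.835)·(-2.08,-0.02) + 0.835·(-2.88,-1.77) = (-2.7480,-1.4812)
  v3: (1-0.835)·(3.06,-3) + 0.835·(2.71,-4.37) = (2.7677,-4.1440)
Shoelace sum Σ(x_i·y_{i+1} − x_{i+1}·y_i):
  i=1: 1.0549·-1.4812 − -2.7480·2.4497 = +5.1693 (running +5.1693)
  i=2: -2.7480·-4.1440 − 2.7677·-1.4812 = +15.4873 (running +20.6566)
  i=3: 2.7677·2.4497 − 1.0549·-4.1440 = +11.1514 (running +31.8080)
Area = |Σ|/2 = |31.8080|/2 = 15.9040

Area at t=0.835: 15.9040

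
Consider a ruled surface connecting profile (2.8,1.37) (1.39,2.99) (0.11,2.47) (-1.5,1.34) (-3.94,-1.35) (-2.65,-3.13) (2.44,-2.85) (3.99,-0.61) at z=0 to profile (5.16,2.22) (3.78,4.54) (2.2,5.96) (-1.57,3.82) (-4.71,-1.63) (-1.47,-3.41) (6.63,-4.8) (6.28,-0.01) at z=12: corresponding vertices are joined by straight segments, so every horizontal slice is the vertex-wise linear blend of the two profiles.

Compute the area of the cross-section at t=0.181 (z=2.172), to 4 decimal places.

Cross-section at t=0.181: each vertex is (1-t)·p0[i] + t·p1[i].
  v1: (1-0.181)·(2.8,1.37) + 0.181·(5.16,2.22) = (3.2272,1.5239)
  v2: (1-0.181)·(1.39,2.99) + 0.181·(3.78,4.54) = (1.8226,3.2706)
  v3: (1-0.181)·(0.11,2.47) + 0.181·(2.2,5.96) = (0.4883,3.1017)
  v4: (1-0.181)·(-1.5,1.34) + 0.181·(-1.57,3.82) = (-1.5127,1.7889)
  v5: (1-0.181)·(-3.94,-1.35) + 0.181·(-4.71,-1.63) = (-4.0794,-1.4007)
  v6: (1-0.181)·(-2.65,-3.13) + 0.181·(-1.47,-3.41) = (-2.4364,-3.1807)
  v7: (1-0.181)·(2.44,-2.85) + 0.181·(6.63,-4.8) = (3.1984,-3.2029)
  v8: (1-0.181)·(3.99,-0.61) + 0.181·(6.28,-0.01) = (4.4045,-0.5014)
Shoelace sum Σ(x_i·y_{i+1} − x_{i+1}·y_i):
  i=1: 3.2272·3.2706 − 1.8226·1.5239 = +7.7772 (running +7.7772)
  i=2: 1.8226·3.1017 − 0.4883·3.2706 = +4.0561 (running +11.8334)
  i=3: 0.4883·1.7889 − -1.5127·3.1017 = +5.5653 (running +17.3987)
  i=4: -1.5127·-1.4007 − -4.0794·1.7889 = +9.4163 (running +26.8150)
  i=5: -4.0794·-3.1807 − -2.4364·-1.4007 = +9.5625 (running +36.3775)
  i=6: -2.4364·-3.2029 − 3.1984·-3.1807 = +17.9768 (running +54.3543)
  i=7: 3.1984·-0.5014 − 4.4045·-3.2029 = +12.5037 (running +66.8580)
  i=8: 4.4045·1.5239 − 3.2272·-0.5014 = +8.3299 (running +75.1878)
Area = |Σ|/2 = |75.1878|/2 = 37.5939

Area at t=0.181: 37.5939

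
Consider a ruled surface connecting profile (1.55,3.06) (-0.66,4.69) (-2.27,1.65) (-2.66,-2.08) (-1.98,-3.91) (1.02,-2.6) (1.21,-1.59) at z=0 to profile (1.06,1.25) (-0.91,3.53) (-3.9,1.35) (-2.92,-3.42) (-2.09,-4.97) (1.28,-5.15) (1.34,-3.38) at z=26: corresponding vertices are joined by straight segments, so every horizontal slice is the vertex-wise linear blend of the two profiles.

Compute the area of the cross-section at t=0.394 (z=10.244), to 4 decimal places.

Area at t=0.394: 28.6947

Cross-section at t=0.394: each vertex is (1-t)·p0[i] + t·p1[i].
  v1: (1-0.394)·(1.55,3.06) + 0.394·(1.06,1.25) = (1.3569,2.3469)
  v2: (1-0.394)·(-0.66,4.69) + 0.394·(-0.91,3.53) = (-0.7585,4.2330)
  v3: (1-0.394)·(-2.27,1.65) + 0.394·(-3.9,1.35) = (-2.9122,1.5318)
  v4: (1-0.394)·(-2.66,-2.08) + 0.394·(-2.92,-3.42) = (-2.7624,-2.6080)
  v5: (1-0.394)·(-1.98,-3.91) + 0.394·(-2.09,-4.97) = (-2.0233,-4.3276)
  v6: (1-0.394)·(1.02,-2.6) + 0.394·(1.28,-5.15) = (1.1224,-3.6047)
  v7: (1-0.394)·(1.21,-1.59) + 0.394·(1.34,-3.38) = (1.2612,-2.2953)
Shoelace sum Σ(x_i·y_{i+1} − x_{i+1}·y_i):
  i=1: 1.3569·4.2330 − -0.7585·2.3469 = +7.5240 (running +7.5240)
  i=2: -0.7585·1.5318 − -2.9122·4.2330 = +11.1654 (running +18.6894)
  i=3: -2.9122·-2.6080 − -2.7624·1.5318 = +11.8265 (running +30.5159)
  i=4: -2.7624·-4.3276 − -2.0233·-2.6080 = +6.6781 (running +37.1939)
  i=5: -2.0233·-3.6047 − 1.1224·-4.3276 = +12.1510 (running +49.3450)
  i=6: 1.1224·-2.2953 − 1.2612·-3.6047 = +1.9700 (running +51.3150)
  i=7: 1.2612·2.3469 − 1.3569·-2.2953 = +6.0744 (running +57.3894)
Area = |Σ|/2 = |57.3894|/2 = 28.6947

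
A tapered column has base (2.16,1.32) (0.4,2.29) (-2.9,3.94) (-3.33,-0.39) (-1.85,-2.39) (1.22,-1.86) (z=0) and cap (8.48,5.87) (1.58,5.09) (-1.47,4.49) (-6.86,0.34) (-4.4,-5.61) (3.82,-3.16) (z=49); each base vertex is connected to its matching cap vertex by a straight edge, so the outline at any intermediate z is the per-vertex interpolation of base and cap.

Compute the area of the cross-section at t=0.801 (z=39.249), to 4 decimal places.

Area at t=0.801: 81.4738

Cross-section at t=0.801: each vertex is (1-t)·p0[i] + t·p1[i].
  v1: (1-0.801)·(2.16,1.32) + 0.801·(8.48,5.87) = (7.2223,4.9646)
  v2: (1-0.801)·(0.4,2.29) + 0.801·(1.58,5.09) = (1.3452,4.5328)
  v3: (1-0.801)·(-2.9,3.94) + 0.801·(-1.47,4.49) = (-1.7546,4.3805)
  v4: (1-0.801)·(-3.33,-0.39) + 0.801·(-6.86,0.34) = (-6.1575,0.1947)
  v5: (1-0.801)·(-1.85,-2.39) + 0.801·(-4.4,-5.61) = (-3.8926,-4.9692)
  v6: (1-0.801)·(1.22,-1.86) + 0.801·(3.82,-3.16) = (3.3026,-2.9013)
Shoelace sum Σ(x_i·y_{i+1} − x_{i+1}·y_i):
  i=1: 7.2223·4.5328 − 1.3452·4.9646 = +26.0591 (running +26.0591)
  i=2: 1.3452·4.3805 − -1.7546·4.5328 = +13.8457 (running +39.9049)
  i=3: -1.7546·0.1947 − -6.1575·4.3805 = +26.6317 (running +66.5366)
  i=4: -6.1575·-4.9692 − -3.8926·0.1947 = +31.3561 (running +97.8927)
  i=5: -3.8926·-2.9013 − 3.3026·-4.9692 = +27.7048 (running +125.5975)
  i=6: 3.3026·4.9646 − 7.2223·-2.9013 = +37.3500 (running +162.9475)
Area = |Σ|/2 = |162.9475|/2 = 81.4738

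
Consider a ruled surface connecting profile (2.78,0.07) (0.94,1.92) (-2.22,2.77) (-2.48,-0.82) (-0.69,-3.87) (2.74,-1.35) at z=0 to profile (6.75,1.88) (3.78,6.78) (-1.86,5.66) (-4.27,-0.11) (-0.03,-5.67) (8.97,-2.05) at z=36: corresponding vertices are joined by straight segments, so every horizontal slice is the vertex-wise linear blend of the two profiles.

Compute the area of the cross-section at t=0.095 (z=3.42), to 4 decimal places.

Cross-section at t=0.095: each vertex is (1-t)·p0[i] + t·p1[i].
  v1: (1-0.095)·(2.78,0.07) + 0.095·(6.75,1.88) = (3.1571,0.2419)
  v2: (1-0.095)·(0.94,1.92) + 0.095·(3.78,6.78) = (1.2098,2.3817)
  v3: (1-0.095)·(-2.22,2.77) + 0.095·(-1.86,5.66) = (-2.1858,3.0446)
  v4: (1-0.095)·(-2.48,-0.82) + 0.095·(-4.27,-0.11) = (-2.6501,-0.7525)
  v5: (1-0.095)·(-0.69,-3.87) + 0.095·(-0.03,-5.67) = (-0.6273,-4.0410)
  v6: (1-0.095)·(2.74,-1.35) + 0.095·(8.97,-2.05) = (3.3319,-1.4165)
Shoelace sum Σ(x_i·y_{i+1} − x_{i+1}·y_i):
  i=1: 3.1571·2.3817 − 1.2098·0.2419 = +7.2267 (running +7.2267)
  i=2: 1.2098·3.0446 − -2.1858·2.3817 = +8.8892 (running +16.1159)
  i=3: -2.1858·-0.7525 − -2.6501·3.0446 = +9.7131 (running +25.8290)
  i=4: -2.6501·-4.0410 − -0.6273·-0.7525 = +10.2368 (running +36.0658)
  i=5: -0.6273·-1.4165 − 3.3319·-4.0410 = +14.3526 (running +50.4184)
  i=6: 3.3319·0.2419 − 3.1571·-1.4165 = +5.2782 (running +55.6966)
Area = |Σ|/2 = |55.6966|/2 = 27.8483

Area at t=0.095: 27.8483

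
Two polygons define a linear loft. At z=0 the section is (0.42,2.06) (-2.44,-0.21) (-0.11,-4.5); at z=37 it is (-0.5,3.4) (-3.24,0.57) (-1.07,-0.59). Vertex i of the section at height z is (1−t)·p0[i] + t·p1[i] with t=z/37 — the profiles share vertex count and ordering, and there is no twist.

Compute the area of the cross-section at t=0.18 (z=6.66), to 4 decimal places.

Area at t=0.18: 8.0166

Cross-section at t=0.18: each vertex is (1-t)·p0[i] + t·p1[i].
  v1: (1-0.18)·(0.42,2.06) + 0.18·(-0.5,3.4) = (0.2544,2.3012)
  v2: (1-0.18)·(-2.44,-0.21) + 0.18·(-3.24,0.57) = (-2.5840,-0.0696)
  v3: (1-0.18)·(-0.11,-4.5) + 0.18·(-1.07,-0.59) = (-0.2828,-3.7962)
Shoelace sum Σ(x_i·y_{i+1} − x_{i+1}·y_i):
  i=1: 0.2544·-0.0696 − -2.5840·2.3012 = +5.9286 (running +5.9286)
  i=2: -2.5840·-3.7962 − -0.2828·-0.0696 = +9.7897 (running +15.7183)
  i=3: -0.2828·2.3012 − 0.2544·-3.7962 = +0.3150 (running +16.0333)
Area = |Σ|/2 = |16.0333|/2 = 8.0166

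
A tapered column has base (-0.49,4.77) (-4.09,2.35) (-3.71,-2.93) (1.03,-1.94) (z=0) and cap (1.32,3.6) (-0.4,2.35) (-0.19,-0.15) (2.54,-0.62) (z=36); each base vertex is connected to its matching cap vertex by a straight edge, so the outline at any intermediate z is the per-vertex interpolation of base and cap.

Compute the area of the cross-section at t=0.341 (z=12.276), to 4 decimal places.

Area at t=0.341: 18.9651

Cross-section at t=0.341: each vertex is (1-t)·p0[i] + t·p1[i].
  v1: (1-0.341)·(-0.49,4.77) + 0.341·(1.32,3.6) = (0.1272,4.3710)
  v2: (1-0.341)·(-4.09,2.35) + 0.341·(-0.4,2.35) = (-2.8317,2.3500)
  v3: (1-0.341)·(-3.71,-2.93) + 0.341·(-0.19,-0.15) = (-2.5097,-1.9820)
  v4: (1-0.341)·(1.03,-1.94) + 0.341·(2.54,-0.62) = (1.5449,-1.4899)
Shoelace sum Σ(x_i·y_{i+1} − x_{i+1}·y_i):
  i=1: 0.1272·2.3500 − -2.8317·4.3710 = +12.6764 (running +12.6764)
  i=2: -2.8317·-1.9820 − -2.5097·2.3500 = +11.5103 (running +24.1867)
  i=3: -2.5097·-1.4899 − 1.5449·-1.9820 = +6.8012 (running +30.9879)
  i=4: 1.5449·4.3710 − 0.1272·-1.4899 = +6.9424 (running +37.9302)
Area = |Σ|/2 = |37.9302|/2 = 18.9651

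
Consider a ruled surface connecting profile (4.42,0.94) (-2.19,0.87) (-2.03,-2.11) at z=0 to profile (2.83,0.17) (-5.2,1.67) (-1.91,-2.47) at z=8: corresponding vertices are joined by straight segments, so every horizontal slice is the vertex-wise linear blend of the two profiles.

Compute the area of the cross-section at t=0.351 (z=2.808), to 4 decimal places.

Cross-section at t=0.351: each vertex is (1-t)·p0[i] + t·p1[i].
  v1: (1-0.351)·(4.42,0.94) + 0.351·(2.83,0.17) = (3.8619,0.6697)
  v2: (1-0.351)·(-2.19,0.87) + 0.351·(-5.2,1.67) = (-3.2465,1.1508)
  v3: (1-0.351)·(-2.03,-2.11) + 0.351·(-1.91,-2.47) = (-1.9879,-2.2364)
Shoelace sum Σ(x_i·y_{i+1} − x_{i+1}·y_i):
  i=1: 3.8619·1.1508 − -3.2465·0.6697 = +6.6186 (running +6.6186)
  i=2: -3.2465·-2.2364 − -1.9879·1.1508 = +9.5480 (running +16.1666)
  i=3: -1.9879·0.6697 − 3.8619·-2.2364 = +7.3053 (running +23.4719)
Area = |Σ|/2 = |23.4719|/2 = 11.7359

Area at t=0.351: 11.7359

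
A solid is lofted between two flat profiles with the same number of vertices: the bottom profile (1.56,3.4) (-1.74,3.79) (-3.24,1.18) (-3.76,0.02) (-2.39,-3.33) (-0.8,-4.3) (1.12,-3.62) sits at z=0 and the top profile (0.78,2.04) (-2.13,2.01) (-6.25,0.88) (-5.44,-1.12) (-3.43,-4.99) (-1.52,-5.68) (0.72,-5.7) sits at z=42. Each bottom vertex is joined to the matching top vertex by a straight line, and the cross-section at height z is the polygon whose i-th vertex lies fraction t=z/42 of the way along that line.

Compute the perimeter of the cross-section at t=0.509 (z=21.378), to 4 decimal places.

Perimeter at t=0.509: 23.5190

Cross-section at t=0.509: each vertex is (1-t)·p0[i] + t·p1[i].
  v1: (1-0.509)·(1.56,3.4) + 0.509·(0.78,2.04) = (1.1630,2.7078)
  v2: (1-0.509)·(-1.74,3.79) + 0.509·(-2.13,2.01) = (-1.9385,2.8840)
  v3: (1-0.509)·(-3.24,1.18) + 0.509·(-6.25,0.88) = (-4.7721,1.0273)
  v4: (1-0.509)·(-3.76,0.02) + 0.509·(-5.44,-1.12) = (-4.6151,-0.5603)
  v5: (1-0.509)·(-2.39,-3.33) + 0.509·(-3.43,-4.99) = (-2.9194,-4.1749)
  v6: (1-0.509)·(-0.8,-4.3) + 0.509·(-1.52,-5.68) = (-1.1665,-5.0024)
  v7: (1-0.509)·(1.12,-3.62) + 0.509·(0.72,-5.7) = (0.9164,-4.6787)
Perimeter = Σ |v_{i+1} − v_i|:
  edge 1→2: √(-3.1015² + 0.1762²) = 3.1065 (running 3.1065)
  edge 2→3: √(-2.8336² + -1.8567²) = 3.3877 (running 6.4942)
  edge 3→4: √(0.1570² + -1.5876²) = 1.5953 (running 8.0895)
  edge 4→5: √(1.6958² + -3.6147²) = 3.9927 (running 12.0822)
  edge 5→6: √(1.7529² + -0.8275²) = 1.9384 (running 14.0205)
  edge 6→7: √(2.0829² + 0.3237²) = 2.1079 (running 16.1284)
  edge 7→1: √(0.2466² + 7.3865²) = 7.3906 (running 23.5190)
Perimeter = 23.5190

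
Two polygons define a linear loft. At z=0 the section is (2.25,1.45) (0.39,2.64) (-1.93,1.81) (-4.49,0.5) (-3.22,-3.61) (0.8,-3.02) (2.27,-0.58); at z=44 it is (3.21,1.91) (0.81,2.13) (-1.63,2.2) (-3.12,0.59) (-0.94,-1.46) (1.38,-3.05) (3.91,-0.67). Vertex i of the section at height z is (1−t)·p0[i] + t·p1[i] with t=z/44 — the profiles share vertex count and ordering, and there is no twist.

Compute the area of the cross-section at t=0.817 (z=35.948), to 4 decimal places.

Cross-section at t=0.817: each vertex is (1-t)·p0[i] + t·p1[i].
  v1: (1-0.817)·(2.25,1.45) + 0.817·(3.21,1.91) = (3.0343,1.8258)
  v2: (1-0.817)·(0.39,2.64) + 0.817·(0.81,2.13) = (0.7331,2.2233)
  v3: (1-0.817)·(-1.93,1.81) + 0.817·(-1.63,2.2) = (-1.6849,2.1286)
  v4: (1-0.817)·(-4.49,0.5) + 0.817·(-3.12,0.59) = (-3.3707,0.5735)
  v5: (1-0.817)·(-3.22,-3.61) + 0.817·(-0.94,-1.46) = (-1.3572,-1.8535)
  v6: (1-0.817)·(0.8,-3.02) + 0.817·(1.38,-3.05) = (1.2739,-3.0445)
  v7: (1-0.817)·(2.27,-0.58) + 0.817·(3.91,-0.67) = (3.6099,-0.6535)
Shoelace sum Σ(x_i·y_{i+1} − x_{i+1}·y_i):
  i=1: 3.0343·2.2233 − 0.7331·1.8258 = +5.4077 (running +5.4077)
  i=2: 0.7331·2.1286 − -1.6849·2.2233 = +5.3067 (running +10.7144)
  i=3: -1.6849·0.5735 − -3.3707·2.1286 = +6.2087 (running +16.9230)
  i=4: -3.3707·-1.8535 − -1.3572·0.5735 = +7.0259 (running +23.9489)
  i=5: -1.3572·-3.0445 − 1.2739·-1.8535 = +6.4932 (running +30.4421)
  i=6: 1.2739·-0.6535 − 3.6099·-3.0445 = +10.1578 (running +40.5999)
  i=7: 3.6099·1.8258 − 3.0343·-0.6535 = +8.5740 (running +49.1739)
Area = |Σ|/2 = |49.1739|/2 = 24.5869

Area at t=0.817: 24.5869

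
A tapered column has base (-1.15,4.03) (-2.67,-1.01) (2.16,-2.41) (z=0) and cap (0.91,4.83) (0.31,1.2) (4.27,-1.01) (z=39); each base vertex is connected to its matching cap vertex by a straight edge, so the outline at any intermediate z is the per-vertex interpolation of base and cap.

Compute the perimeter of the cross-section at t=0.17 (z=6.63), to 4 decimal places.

Perimeter at t=0.17: 17.0726

Cross-section at t=0.17: each vertex is (1-t)·p0[i] + t·p1[i].
  v1: (1-0.17)·(-1.15,4.03) + 0.17·(0.91,4.83) = (-0.7998,4.1660)
  v2: (1-0.17)·(-2.67,-1.01) + 0.17·(0.31,1.2) = (-2.1634,-0.6343)
  v3: (1-0.17)·(2.16,-2.41) + 0.17·(4.27,-1.01) = (2.5187,-2.1720)
Perimeter = Σ |v_{i+1} − v_i|:
  edge 1→2: √(-1.3636² + -4.8003²) = 4.9902 (running 4.9902)
  edge 2→3: √(4.6821² + -1.5377²) = 4.9281 (running 9.9184)
  edge 3→1: √(-3.3185² + 6.3380²) = 7.1542 (running 17.0726)
Perimeter = 17.0726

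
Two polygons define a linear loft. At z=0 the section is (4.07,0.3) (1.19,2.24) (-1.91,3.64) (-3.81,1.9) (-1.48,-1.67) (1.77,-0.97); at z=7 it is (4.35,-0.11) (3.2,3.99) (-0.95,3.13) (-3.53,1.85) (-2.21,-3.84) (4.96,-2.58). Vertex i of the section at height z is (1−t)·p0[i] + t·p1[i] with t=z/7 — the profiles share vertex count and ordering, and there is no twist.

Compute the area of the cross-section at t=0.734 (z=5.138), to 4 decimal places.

Area at t=0.734: 40.0070

Cross-section at t=0.734: each vertex is (1-t)·p0[i] + t·p1[i].
  v1: (1-0.734)·(4.07,0.3) + 0.734·(4.35,-0.11) = (4.2755,-0.0009)
  v2: (1-0.734)·(1.19,2.24) + 0.734·(3.2,3.99) = (2.6653,3.5245)
  v3: (1-0.734)·(-1.91,3.64) + 0.734·(-0.95,3.13) = (-1.2054,3.2657)
  v4: (1-0.734)·(-3.81,1.9) + 0.734·(-3.53,1.85) = (-3.6045,1.8633)
  v5: (1-0.734)·(-1.48,-1.67) + 0.734·(-2.21,-3.84) = (-2.0158,-3.2628)
  v6: (1-0.734)·(1.77,-0.97) + 0.734·(4.96,-2.58) = (4.1115,-2.1517)
Shoelace sum Σ(x_i·y_{i+1} − x_{i+1}·y_i):
  i=1: 4.2755·3.5245 − 2.6653·-0.0009 = +15.0716 (running +15.0716)
  i=2: 2.6653·3.2657 − -1.2054·3.5245 = +12.9524 (running +28.0240)
  i=3: -1.2054·1.8633 − -3.6045·3.2657 = +9.5251 (running +37.5490)
  i=4: -3.6045·-3.2628 − -2.0158·1.8633 = +15.5167 (running +53.0657)
  i=5: -2.0158·-2.1517 − 4.1115·-3.2628 = +17.7523 (running +70.8180)
  i=6: 4.1115·-0.0009 − 4.2755·-2.1517 = +9.1959 (running +80.0140)
Area = |Σ|/2 = |80.0140|/2 = 40.0070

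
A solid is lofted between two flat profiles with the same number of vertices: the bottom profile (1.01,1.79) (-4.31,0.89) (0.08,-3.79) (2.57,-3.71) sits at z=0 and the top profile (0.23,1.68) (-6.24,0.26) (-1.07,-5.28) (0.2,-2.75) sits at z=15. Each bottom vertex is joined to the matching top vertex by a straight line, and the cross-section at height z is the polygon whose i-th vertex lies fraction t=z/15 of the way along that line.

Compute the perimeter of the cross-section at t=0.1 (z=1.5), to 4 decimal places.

Cross-section at t=0.1: each vertex is (1-t)·p0[i] + t·p1[i].
  v1: (1-0.1)·(1.01,1.79) + 0.1·(0.23,1.68) = (0.9320,1.7790)
  v2: (1-0.1)·(-4.31,0.89) + 0.1·(-6.24,0.26) = (-4.5030,0.8270)
  v3: (1-0.1)·(0.08,-3.79) + 0.1·(-1.07,-5.28) = (-0.0350,-3.9390)
  v4: (1-0.1)·(2.57,-3.71) + 0.1·(0.2,-2.75) = (2.3330,-3.6140)
Perimeter = Σ |v_{i+1} − v_i|:
  edge 1→2: √(-5.4350² + -0.9520²) = 5.5177 (running 5.5177)
  edge 2→3: √(4.4680² + -4.7660²) = 6.5328 (running 12.0506)
  edge 3→4: √(2.3680² + 0.3250²) = 2.3902 (running 14.4408)
  edge 4→1: √(-1.4010² + 5.3930²) = 5.5720 (running 20.0128)
Perimeter = 20.0128

Perimeter at t=0.1: 20.0128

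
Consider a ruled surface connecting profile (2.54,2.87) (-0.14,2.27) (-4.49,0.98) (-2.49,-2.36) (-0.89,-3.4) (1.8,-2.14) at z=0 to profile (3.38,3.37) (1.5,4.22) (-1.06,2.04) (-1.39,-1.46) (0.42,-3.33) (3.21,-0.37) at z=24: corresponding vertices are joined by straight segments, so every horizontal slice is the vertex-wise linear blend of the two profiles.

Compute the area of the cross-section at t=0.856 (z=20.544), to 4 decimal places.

Area at t=0.856: 24.9804

Cross-section at t=0.856: each vertex is (1-t)·p0[i] + t·p1[i].
  v1: (1-0.856)·(2.54,2.87) + 0.856·(3.38,3.37) = (3.2590,3.2980)
  v2: (1-0.856)·(-0.14,2.27) + 0.856·(1.5,4.22) = (1.2638,3.9392)
  v3: (1-0.856)·(-4.49,0.98) + 0.856·(-1.06,2.04) = (-1.5539,1.8874)
  v4: (1-0.856)·(-2.49,-2.36) + 0.856·(-1.39,-1.46) = (-1.5484,-1.5896)
  v5: (1-0.856)·(-0.89,-3.4) + 0.856·(0.42,-3.33) = (0.2314,-3.3401)
  v6: (1-0.856)·(1.8,-2.14) + 0.856·(3.21,-0.37) = (3.0070,-0.6249)
Shoelace sum Σ(x_i·y_{i+1} − x_{i+1}·y_i):
  i=1: 3.2590·3.9392 − 1.2638·3.2980 = +8.6699 (running +8.6699)
  i=2: 1.2638·1.8874 − -1.5539·3.9392 = +8.5065 (running +17.1764)
  i=3: -1.5539·-1.5896 − -1.5484·1.8874 = +5.3925 (running +22.5689)
  i=4: -1.5484·-3.3401 − 0.2314·-1.5896 = +5.5395 (running +28.1084)
  i=5: 0.2314·-0.6249 − 3.0070·-3.3401 = +9.8989 (running +38.0074)
  i=6: 3.0070·3.2980 − 3.2590·-0.6249 = +11.9535 (running +49.9608)
Area = |Σ|/2 = |49.9608|/2 = 24.9804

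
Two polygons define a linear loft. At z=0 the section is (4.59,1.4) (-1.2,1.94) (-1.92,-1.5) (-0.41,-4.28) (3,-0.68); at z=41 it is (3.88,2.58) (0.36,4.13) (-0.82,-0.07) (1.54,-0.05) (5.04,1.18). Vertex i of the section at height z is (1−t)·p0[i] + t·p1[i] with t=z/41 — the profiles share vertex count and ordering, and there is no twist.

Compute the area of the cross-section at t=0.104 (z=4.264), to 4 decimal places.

Area at t=0.104: 21.4323

Cross-section at t=0.104: each vertex is (1-t)·p0[i] + t·p1[i].
  v1: (1-0.104)·(4.59,1.4) + 0.104·(3.88,2.58) = (4.5162,1.5227)
  v2: (1-0.104)·(-1.2,1.94) + 0.104·(0.36,4.13) = (-1.0378,2.1678)
  v3: (1-0.104)·(-1.92,-1.5) + 0.104·(-0.82,-0.07) = (-1.8056,-1.3513)
  v4: (1-0.104)·(-0.41,-4.28) + 0.104·(1.54,-0.05) = (-0.2072,-3.8401)
  v5: (1-0.104)·(3,-0.68) + 0.104·(5.04,1.18) = (3.2122,-0.4866)
Shoelace sum Σ(x_i·y_{i+1} − x_{i+1}·y_i):
  i=1: 4.5162·2.1678 − -1.0378·1.5227 = +11.3702 (running +11.3702)
  i=2: -1.0378·-1.3513 − -1.8056·2.1678 = +5.3164 (running +16.6866)
  i=3: -1.8056·-3.8401 − -0.2072·-1.3513 = +6.6537 (running +23.3402)
  i=4: -0.2072·-0.4866 − 3.2122·-3.8401 = +12.4358 (running +35.7760)
  i=5: 3.2122·1.5227 − 4.5162·-0.4866 = +7.0886 (running +42.8646)
Area = |Σ|/2 = |42.8646|/2 = 21.4323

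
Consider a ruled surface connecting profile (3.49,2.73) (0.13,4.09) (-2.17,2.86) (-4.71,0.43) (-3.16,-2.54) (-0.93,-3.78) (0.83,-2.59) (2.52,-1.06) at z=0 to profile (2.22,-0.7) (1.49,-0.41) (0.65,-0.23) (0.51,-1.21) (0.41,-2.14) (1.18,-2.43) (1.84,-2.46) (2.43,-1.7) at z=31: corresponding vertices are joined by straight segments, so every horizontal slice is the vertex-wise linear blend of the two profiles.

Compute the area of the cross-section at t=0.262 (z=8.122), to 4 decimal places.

Cross-section at t=0.262: each vertex is (1-t)·p0[i] + t·p1[i].
  v1: (1-0.262)·(3.49,2.73) + 0.262·(2.22,-0.7) = (3.1573,1.8313)
  v2: (1-0.262)·(0.13,4.09) + 0.262·(1.49,-0.41) = (0.4863,2.9110)
  v3: (1-0.262)·(-2.17,2.86) + 0.262·(0.65,-0.23) = (-1.4312,2.0504)
  v4: (1-0.262)·(-4.71,0.43) + 0.262·(0.51,-1.21) = (-3.3424,0.0003)
  v5: (1-0.262)·(-3.16,-2.54) + 0.262·(0.41,-2.14) = (-2.2247,-2.4352)
  v6: (1-0.262)·(-0.93,-3.78) + 0.262·(1.18,-2.43) = (-0.3772,-3.4263)
  v7: (1-0.262)·(0.83,-2.59) + 0.262·(1.84,-2.46) = (1.0946,-2.5559)
  v8: (1-0.262)·(2.52,-1.06) + 0.262·(2.43,-1.7) = (2.4964,-1.2277)
Shoelace sum Σ(x_i·y_{i+1} − x_{i+1}·y_i):
  i=1: 3.1573·2.9110 − 0.4863·1.8313 = +8.3002 (running +8.3002)
  i=2: 0.4863·2.0504 − -1.4312·2.9110 = +5.1633 (running +13.4634)
  i=3: -1.4312·0.0003 − -3.3424·2.0504 = +6.8528 (running +20.3162)
  i=4: -3.3424·-2.4352 − -2.2247·0.0003 = +8.1400 (running +28.4562)
  i=5: -2.2247·-3.4263 − -0.3772·-2.4352 = +6.7038 (running +35.1601)
  i=6: -0.3772·-2.5559 − 1.0946·-3.4263 = +4.7145 (running +39.8746)
  i=7: 1.0946·-1.2277 − 2.4964·-2.5559 = +5.0369 (running +44.9115)
  i=8: 2.4964·1.8313 − 3.1573·-1.2277 = +8.4479 (running +53.3594)
Area = |Σ|/2 = |53.3594|/2 = 26.6797

Area at t=0.262: 26.6797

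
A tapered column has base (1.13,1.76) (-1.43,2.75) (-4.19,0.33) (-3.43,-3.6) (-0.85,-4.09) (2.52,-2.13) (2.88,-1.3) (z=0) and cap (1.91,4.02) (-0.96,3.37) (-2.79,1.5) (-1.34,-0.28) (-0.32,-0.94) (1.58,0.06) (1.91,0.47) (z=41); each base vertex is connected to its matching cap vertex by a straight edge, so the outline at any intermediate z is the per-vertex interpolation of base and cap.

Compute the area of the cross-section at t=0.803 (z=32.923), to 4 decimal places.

Cross-section at t=0.803: each vertex is (1-t)·p0[i] + t·p1[i].
  v1: (1-0.803)·(1.13,1.76) + 0.803·(1.91,4.02) = (1.7563,3.5748)
  v2: (1-0.803)·(-1.43,2.75) + 0.803·(-0.96,3.37) = (-1.0526,3.2479)
  v3: (1-0.803)·(-4.19,0.33) + 0.803·(-2.79,1.5) = (-3.0658,1.2695)
  v4: (1-0.803)·(-3.43,-3.6) + 0.803·(-1.34,-0.28) = (-1.7517,-0.9340)
  v5: (1-0.803)·(-0.85,-4.09) + 0.803·(-0.32,-0.94) = (-0.4244,-1.5605)
  v6: (1-0.803)·(2.52,-2.13) + 0.803·(1.58,0.06) = (1.7652,-0.3714)
  v7: (1-0.803)·(2.88,-1.3) + 0.803·(1.91,0.47) = (2.1011,0.1213)
Shoelace sum Σ(x_i·y_{i+1} − x_{i+1}·y_i):
  i=1: 1.7563·3.2479 − -1.0526·3.5748 = +9.4671 (running +9.4671)
  i=2: -1.0526·1.2695 − -3.0658·3.2479 = +8.6210 (running +18.0881)
  i=3: -3.0658·-0.9340 − -1.7517·1.2695 = +5.0874 (running +23.1756)
  i=4: -1.7517·-1.5605 − -0.4244·-0.9340 = +2.3372 (running +25.5128)
  i=5: -0.4244·-0.3714 − 1.7652·-1.5605 = +2.9123 (running +28.4251)
  i=6: 1.7652·0.1213 − 2.1011·-0.3714 = +0.9945 (running +29.4196)
  i=7: 2.1011·3.5748 − 1.7563·0.1213 = +7.2979 (running +36.7175)
Area = |Σ|/2 = |36.7175|/2 = 18.3588

Area at t=0.803: 18.3588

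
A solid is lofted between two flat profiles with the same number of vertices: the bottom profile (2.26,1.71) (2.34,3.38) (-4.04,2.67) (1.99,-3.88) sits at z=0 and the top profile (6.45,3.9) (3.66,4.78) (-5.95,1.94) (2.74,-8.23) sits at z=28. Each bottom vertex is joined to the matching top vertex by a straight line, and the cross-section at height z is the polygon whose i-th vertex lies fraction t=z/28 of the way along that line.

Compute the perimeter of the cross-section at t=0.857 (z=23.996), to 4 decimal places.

Perimeter at t=0.857: 36.4560

Cross-section at t=0.857: each vertex is (1-t)·p0[i] + t·p1[i].
  v1: (1-0.857)·(2.26,1.71) + 0.857·(6.45,3.9) = (5.8508,3.5868)
  v2: (1-0.857)·(2.34,3.38) + 0.857·(3.66,4.78) = (3.4712,4.5798)
  v3: (1-0.857)·(-4.04,2.67) + 0.857·(-5.95,1.94) = (-5.6769,2.0444)
  v4: (1-0.857)·(1.99,-3.88) + 0.857·(2.74,-8.23) = (2.6328,-7.6080)
Perimeter = Σ |v_{i+1} − v_i|:
  edge 1→2: √(-2.3796² + 0.9930²) = 2.5785 (running 2.5785)
  edge 2→3: √(-9.1481² + -2.5354²) = 9.4930 (running 12.0714)
  edge 3→4: √(8.3096² + -9.6523²) = 12.7365 (running 24.8079)
  edge 4→1: √(3.2181² + 11.1948²) = 11.6481 (running 36.4560)
Perimeter = 36.4560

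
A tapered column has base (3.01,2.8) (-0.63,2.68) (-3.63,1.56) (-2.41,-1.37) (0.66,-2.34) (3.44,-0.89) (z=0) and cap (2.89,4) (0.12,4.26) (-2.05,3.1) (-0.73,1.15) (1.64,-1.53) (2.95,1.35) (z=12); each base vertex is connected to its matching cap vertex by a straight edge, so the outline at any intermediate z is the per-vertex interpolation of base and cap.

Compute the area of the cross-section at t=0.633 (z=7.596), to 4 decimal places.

Cross-section at t=0.633: each vertex is (1-t)·p0[i] + t·p1[i].
  v1: (1-0.633)·(3.01,2.8) + 0.633·(2.89,4) = (2.9340,3.5596)
  v2: (1-0.633)·(-0.63,2.68) + 0.633·(0.12,4.26) = (-0.1552,3.6801)
  v3: (1-0.633)·(-3.63,1.56) + 0.633·(-2.05,3.1) = (-2.6299,2.5348)
  v4: (1-0.633)·(-2.41,-1.37) + 0.633·(-0.73,1.15) = (-1.3466,0.2252)
  v5: (1-0.633)·(0.66,-2.34) + 0.633·(1.64,-1.53) = (1.2803,-1.8273)
  v6: (1-0.633)·(3.44,-0.89) + 0.633·(2.95,1.35) = (3.1298,0.5279)
Shoelace sum Σ(x_i·y_{i+1} − x_{i+1}·y_i):
  i=1: 2.9340·3.6801 − -0.1552·3.5596 = +11.3503 (running +11.3503)
  i=2: -0.1552·2.5348 − -2.6299·3.6801 = +9.2847 (running +20.6350)
  i=3: -2.6299·0.2252 − -1.3466·2.5348 = +2.8211 (running +23.4562)
  i=4: -1.3466·-1.8273 − 1.2803·0.2252 = +2.1722 (running +25.6284)
  i=5: 1.2803·0.5279 − 3.1298·-1.8273 = +6.3950 (running +32.0234)
  i=6: 3.1298·3.5596 − 2.9340·0.5279 = +9.5920 (running +41.6154)
Area = |Σ|/2 = |41.6154|/2 = 20.8077

Area at t=0.633: 20.8077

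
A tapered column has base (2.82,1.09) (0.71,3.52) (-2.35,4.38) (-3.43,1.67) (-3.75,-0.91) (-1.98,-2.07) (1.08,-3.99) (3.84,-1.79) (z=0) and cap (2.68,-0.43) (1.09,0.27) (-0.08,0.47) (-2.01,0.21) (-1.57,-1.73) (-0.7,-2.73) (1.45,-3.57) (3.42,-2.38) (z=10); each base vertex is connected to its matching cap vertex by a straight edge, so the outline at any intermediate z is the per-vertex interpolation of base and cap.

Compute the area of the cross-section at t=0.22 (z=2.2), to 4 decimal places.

Cross-section at t=0.22: each vertex is (1-t)·p0[i] + t·p1[i].
  v1: (1-0.22)·(2.82,1.09) + 0.22·(2.68,-0.43) = (2.7892,0.7556)
  v2: (1-0.22)·(0.71,3.52) + 0.22·(1.09,0.27) = (0.7936,2.8050)
  v3: (1-0.22)·(-2.35,4.38) + 0.22·(-0.08,0.47) = (-1.8506,3.5198)
  v4: (1-0.22)·(-3.43,1.67) + 0.22·(-2.01,0.21) = (-3.1176,1.3488)
  v5: (1-0.22)·(-3.75,-0.91) + 0.22·(-1.57,-1.73) = (-3.2704,-1.0904)
  v6: (1-0.22)·(-1.98,-2.07) + 0.22·(-0.7,-2.73) = (-1.6984,-2.2152)
  v7: (1-0.22)·(1.08,-3.99) + 0.22·(1.45,-3.57) = (1.1614,-3.8976)
  v8: (1-0.22)·(3.84,-1.79) + 0.22·(3.42,-2.38) = (3.7476,-1.9198)
Shoelace sum Σ(x_i·y_{i+1} − x_{i+1}·y_i):
  i=1: 2.7892·2.8050 − 0.7936·0.7556 = +7.2241 (running +7.2241)
  i=2: 0.7936·3.5198 − -1.8506·2.8050 = +7.9842 (running +15.2083)
  i=3: -1.8506·1.3488 − -3.1176·3.5198 = +8.4772 (running +23.6855)
  i=4: -3.1176·-1.0904 − -3.2704·1.3488 = +7.8105 (running +31.4961)
  i=5: -3.2704·-2.2152 − -1.6984·-1.0904 = +5.3927 (running +36.8887)
  i=6: -1.6984·-3.8976 − 1.1614·-2.2152 = +9.1924 (running +46.0812)
  i=7: 1.1614·-1.9198 − 3.7476·-3.8976 = +12.3770 (running +58.4582)
  i=8: 3.7476·0.7556 − 2.7892·-1.9198 = +8.1864 (running +66.6445)
Area = |Σ|/2 = |66.6445|/2 = 33.3223

Area at t=0.22: 33.3223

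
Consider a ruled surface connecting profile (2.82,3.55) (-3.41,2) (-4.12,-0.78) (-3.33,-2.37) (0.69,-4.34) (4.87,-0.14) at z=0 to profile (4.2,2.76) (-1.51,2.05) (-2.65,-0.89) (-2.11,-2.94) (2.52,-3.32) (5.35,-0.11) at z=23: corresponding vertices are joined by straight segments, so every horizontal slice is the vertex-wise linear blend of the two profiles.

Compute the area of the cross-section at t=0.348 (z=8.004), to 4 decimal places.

Cross-section at t=0.348: each vertex is (1-t)·p0[i] + t·p1[i].
  v1: (1-0.348)·(2.82,3.55) + 0.348·(4.2,2.76) = (3.3002,3.2751)
  v2: (1-0.348)·(-3.41,2) + 0.348·(-1.51,2.05) = (-2.7488,2.0174)
  v3: (1-0.348)·(-4.12,-0.78) + 0.348·(-2.65,-0.89) = (-3.6084,-0.8183)
  v4: (1-0.348)·(-3.33,-2.37) + 0.348·(-2.11,-2.94) = (-2.9054,-2.5684)
  v5: (1-0.348)·(0.69,-4.34) + 0.348·(2.52,-3.32) = (1.3268,-3.9850)
  v6: (1-0.348)·(4.87,-0.14) + 0.348·(5.35,-0.11) = (5.0370,-0.1296)
Shoelace sum Σ(x_i·y_{i+1} − x_{i+1}·y_i):
  i=1: 3.3002·2.0174 − -2.7488·3.2751 = +15.6604 (running +15.6604)
  i=2: -2.7488·-0.8183 − -3.6084·2.0174 = +9.5290 (running +25.1894)
  i=3: -3.6084·-2.5684 − -2.9054·-0.8183 = +6.8903 (running +32.0797)
  i=4: -2.9054·-3.9850 − 1.3268·-2.5684 = +14.9861 (running +47.0658)
  i=5: 1.3268·-0.1296 − 5.0370·-3.9850 = +19.9009 (running +66.9667)
  i=6: 5.0370·3.2751 − 3.3002·-0.1296 = +16.9243 (running +83.8910)
Area = |Σ|/2 = |83.8910|/2 = 41.9455

Area at t=0.348: 41.9455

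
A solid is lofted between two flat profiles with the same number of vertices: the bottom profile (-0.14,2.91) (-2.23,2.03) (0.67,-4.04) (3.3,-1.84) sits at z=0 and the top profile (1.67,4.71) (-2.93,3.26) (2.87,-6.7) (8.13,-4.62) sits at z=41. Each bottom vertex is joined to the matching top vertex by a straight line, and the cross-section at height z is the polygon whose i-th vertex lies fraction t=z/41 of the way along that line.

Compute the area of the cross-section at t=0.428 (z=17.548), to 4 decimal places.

Cross-section at t=0.428: each vertex is (1-t)·p0[i] + t·p1[i].
  v1: (1-0.428)·(-0.14,2.91) + 0.428·(1.67,4.71) = (0.6347,3.6804)
  v2: (1-0.428)·(-2.23,2.03) + 0.428·(-2.93,3.26) = (-2.5296,2.5564)
  v3: (1-0.428)·(0.67,-4.04) + 0.428·(2.87,-6.7) = (1.6116,-5.1785)
  v4: (1-0.428)·(3.3,-1.84) + 0.428·(8.13,-4.62) = (5.3672,-3.0298)
Shoelace sum Σ(x_i·y_{i+1} − x_{i+1}·y_i):
  i=1: 0.6347·2.5564 − -2.5296·3.6804 = +10.9325 (running +10.9325)
  i=2: -2.5296·-5.1785 − 1.6116·2.5564 = +8.9795 (running +19.9120)
  i=3: 1.6116·-3.0298 − 5.3672·-5.1785 = +22.9113 (running +42.8232)
  i=4: 5.3672·3.6804 − 0.6347·-3.0298 = +21.6766 (running +64.4998)
Area = |Σ|/2 = |64.4998|/2 = 32.2499

Area at t=0.428: 32.2499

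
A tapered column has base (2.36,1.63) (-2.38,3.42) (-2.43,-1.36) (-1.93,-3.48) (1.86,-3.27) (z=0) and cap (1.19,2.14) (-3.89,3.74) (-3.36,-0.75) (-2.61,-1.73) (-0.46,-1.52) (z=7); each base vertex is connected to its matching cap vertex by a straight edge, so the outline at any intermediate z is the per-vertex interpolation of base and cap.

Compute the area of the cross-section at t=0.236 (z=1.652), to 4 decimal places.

Area at t=0.236: 24.2477

Cross-section at t=0.236: each vertex is (1-t)·p0[i] + t·p1[i].
  v1: (1-0.236)·(2.36,1.63) + 0.236·(1.19,2.14) = (2.0839,1.7504)
  v2: (1-0.236)·(-2.38,3.42) + 0.236·(-3.89,3.74) = (-2.7364,3.4955)
  v3: (1-0.236)·(-2.43,-1.36) + 0.236·(-3.36,-0.75) = (-2.6495,-1.2160)
  v4: (1-0.236)·(-1.93,-3.48) + 0.236·(-2.61,-1.73) = (-2.0905,-3.0670)
  v5: (1-0.236)·(1.86,-3.27) + 0.236·(-0.46,-1.52) = (1.3125,-2.8570)
Shoelace sum Σ(x_i·y_{i+1} − x_{i+1}·y_i):
  i=1: 2.0839·3.4955 − -2.7364·1.7504 = +12.0739 (running +12.0739)
  i=2: -2.7364·-1.2160 − -2.6495·3.4955 = +12.5888 (running +24.6627)
  i=3: -2.6495·-3.0670 − -2.0905·-1.2160 = +5.5838 (running +30.2465)
  i=4: -2.0905·-2.8570 − 1.3125·-3.0670 = +9.9979 (running +40.2444)
  i=5: 1.3125·1.7504 − 2.0839·-2.8570 = +8.2510 (running +48.4954)
Area = |Σ|/2 = |48.4954|/2 = 24.2477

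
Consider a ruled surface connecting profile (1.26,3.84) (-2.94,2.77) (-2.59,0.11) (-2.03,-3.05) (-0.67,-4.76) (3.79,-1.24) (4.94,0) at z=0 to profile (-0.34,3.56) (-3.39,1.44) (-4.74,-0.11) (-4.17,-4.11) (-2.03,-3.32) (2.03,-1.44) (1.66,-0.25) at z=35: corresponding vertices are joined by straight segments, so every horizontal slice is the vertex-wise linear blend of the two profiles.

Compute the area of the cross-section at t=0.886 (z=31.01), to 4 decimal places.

Area at t=0.886: 31.5322

Cross-section at t=0.886: each vertex is (1-t)·p0[i] + t·p1[i].
  v1: (1-0.886)·(1.26,3.84) + 0.886·(-0.34,3.56) = (-0.1576,3.5919)
  v2: (1-0.886)·(-2.94,2.77) + 0.886·(-3.39,1.44) = (-3.3387,1.5916)
  v3: (1-0.886)·(-2.59,0.11) + 0.886·(-4.74,-0.11) = (-4.4949,-0.0849)
  v4: (1-0.886)·(-2.03,-3.05) + 0.886·(-4.17,-4.11) = (-3.9260,-3.9892)
  v5: (1-0.886)·(-0.67,-4.76) + 0.886·(-2.03,-3.32) = (-1.8750,-3.4842)
  v6: (1-0.886)·(3.79,-1.24) + 0.886·(2.03,-1.44) = (2.2306,-1.4172)
  v7: (1-0.886)·(4.94,0) + 0.886·(1.66,-0.25) = (2.0339,-0.2215)
Shoelace sum Σ(x_i·y_{i+1} − x_{i+1}·y_i):
  i=1: -0.1576·1.5916 − -3.3387·3.5919 = +11.7415 (running +11.7415)
  i=2: -3.3387·-0.0849 − -4.4949·1.5916 = +7.4377 (running +19.1792)
  i=3: -4.4949·-3.9892 − -3.9260·-0.0849 = +17.5975 (running +36.7767)
  i=4: -3.9260·-3.4842 − -1.8750·-3.9892 = +6.1994 (running +42.9761)
  i=5: -1.8750·-1.4172 − 2.2306·-3.4842 = +10.4291 (running +53.4052)
  i=6: 2.2306·-0.2215 − 2.0339·-1.4172 = +2.3884 (running +55.7936)
  i=7: 2.0339·3.5919 − -0.1576·-0.2215 = +7.2708 (running +63.0644)
Area = |Σ|/2 = |63.0644|/2 = 31.5322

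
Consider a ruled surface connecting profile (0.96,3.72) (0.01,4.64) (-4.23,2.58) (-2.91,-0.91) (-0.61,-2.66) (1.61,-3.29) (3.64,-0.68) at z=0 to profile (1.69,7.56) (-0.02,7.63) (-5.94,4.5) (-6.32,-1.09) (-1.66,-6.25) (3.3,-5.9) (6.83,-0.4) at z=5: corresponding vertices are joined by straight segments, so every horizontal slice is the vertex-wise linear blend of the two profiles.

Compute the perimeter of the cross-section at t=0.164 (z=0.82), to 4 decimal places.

Cross-section at t=0.164: each vertex is (1-t)·p0[i] + t·p1[i].
  v1: (1-0.164)·(0.96,3.72) + 0.164·(1.69,7.56) = (1.0797,4.3498)
  v2: (1-0.164)·(0.01,4.64) + 0.164·(-0.02,7.63) = (0.0051,5.1304)
  v3: (1-0.164)·(-4.23,2.58) + 0.164·(-5.94,4.5) = (-4.5104,2.8949)
  v4: (1-0.164)·(-2.91,-0.91) + 0.164·(-6.32,-1.09) = (-3.4692,-0.9395)
  v5: (1-0.164)·(-0.61,-2.66) + 0.164·(-1.66,-6.25) = (-0.7822,-3.2488)
  v6: (1-0.164)·(1.61,-3.29) + 0.164·(3.3,-5.9) = (1.8872,-3.7180)
  v7: (1-0.164)·(3.64,-0.68) + 0.164·(6.83,-0.4) = (4.1632,-0.6341)
Perimeter = Σ |v_{i+1} − v_i|:
  edge 1→2: √(-1.0746² + 0.7806²) = 1.3282 (running 1.3282)
  edge 2→3: √(-4.5155² + -2.2355²) = 5.0386 (running 6.3668)
  edge 3→4: √(1.0412² + -3.8344²) = 3.9733 (running 10.3401)
  edge 4→5: √(2.6870² + -2.3092²) = 3.5430 (running 13.8830)
  edge 5→6: √(2.6694² + -0.4693²) = 2.7103 (running 16.5933)
  edge 6→7: √(2.2760² + 3.0840²) = 3.8329 (running 20.4262)
  edge 7→1: √(-3.0834² + 4.9838²) = 5.8606 (running 26.2868)
Perimeter = 26.2868

Perimeter at t=0.164: 26.2868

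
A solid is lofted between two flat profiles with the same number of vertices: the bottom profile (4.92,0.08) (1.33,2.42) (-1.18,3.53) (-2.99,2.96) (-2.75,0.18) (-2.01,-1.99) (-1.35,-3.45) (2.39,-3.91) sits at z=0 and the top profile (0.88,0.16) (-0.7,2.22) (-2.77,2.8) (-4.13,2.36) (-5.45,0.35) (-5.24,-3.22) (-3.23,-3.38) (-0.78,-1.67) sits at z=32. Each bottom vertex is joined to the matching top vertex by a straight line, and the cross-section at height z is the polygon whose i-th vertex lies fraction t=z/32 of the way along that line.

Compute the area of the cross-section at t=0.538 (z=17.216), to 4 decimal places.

Area at t=0.538: 31.3705

Cross-section at t=0.538: each vertex is (1-t)·p0[i] + t·p1[i].
  v1: (1-0.538)·(4.92,0.08) + 0.538·(0.88,0.16) = (2.7465,0.1230)
  v2: (1-0.538)·(1.33,2.42) + 0.538·(-0.7,2.22) = (0.2379,2.3124)
  v3: (1-0.538)·(-1.18,3.53) + 0.538·(-2.77,2.8) = (-2.0354,3.1373)
  v4: (1-0.538)·(-2.99,2.96) + 0.538·(-4.13,2.36) = (-3.6033,2.6372)
  v5: (1-0.538)·(-2.75,0.18) + 0.538·(-5.45,0.35) = (-4.2026,0.2715)
  v6: (1-0.538)·(-2.01,-1.99) + 0.538·(-5.24,-3.22) = (-3.7477,-2.6517)
  v7: (1-0.538)·(-1.35,-3.45) + 0.538·(-3.23,-3.38) = (-2.3614,-3.4123)
  v8: (1-0.538)·(2.39,-3.91) + 0.538·(-0.78,-1.67) = (0.6845,-2.7049)
Shoelace sum Σ(x_i·y_{i+1} − x_{i+1}·y_i):
  i=1: 2.7465·2.3124 − 0.2379·0.1230 = +6.3217 (running +6.3217)
  i=2: 0.2379·3.1373 − -2.0354·2.3124 = +5.4529 (running +11.7746)
  i=3: -2.0354·2.6372 − -3.6033·3.1373 = +5.9367 (running +17.7114)
  i=4: -3.6033·0.2715 − -4.2026·2.6372 = +10.1049 (running +27.8163)
  i=5: -4.2026·-2.6517 − -3.7477·0.2715 = +12.1616 (running +39.9779)
  i=6: -3.7477·-3.4123 − -2.3614·-2.6517 = +6.5266 (running +46.5045)
  i=7: -2.3614·-2.7049 − 0.6845·-3.4123 = +8.7233 (running +55.2278)
  i=8: 0.6845·0.1230 − 2.7465·-2.7049 = +7.5131 (running +62.7409)
Area = |Σ|/2 = |62.7409|/2 = 31.3705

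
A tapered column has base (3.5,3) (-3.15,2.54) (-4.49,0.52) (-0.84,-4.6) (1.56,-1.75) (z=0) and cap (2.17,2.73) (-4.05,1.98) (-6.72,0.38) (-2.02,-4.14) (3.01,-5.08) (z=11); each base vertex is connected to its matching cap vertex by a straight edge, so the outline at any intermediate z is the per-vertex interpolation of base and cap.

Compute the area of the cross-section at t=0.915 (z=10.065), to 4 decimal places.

Cross-section at t=0.915: each vertex is (1-t)·p0[i] + t·p1[i].
  v1: (1-0.915)·(3.5,3) + 0.915·(2.17,2.73) = (2.2830,2.7529)
  v2: (1-0.915)·(-3.15,2.54) + 0.915·(-4.05,1.98) = (-3.9735,2.0276)
  v3: (1-0.915)·(-4.49,0.52) + 0.915·(-6.72,0.38) = (-6.5304,0.3919)
  v4: (1-0.915)·(-0.84,-4.6) + 0.915·(-2.02,-4.14) = (-1.9197,-4.1791)
  v5: (1-0.915)·(1.56,-1.75) + 0.915·(3.01,-5.08) = (2.8868,-4.7969)
Shoelace sum Σ(x_i·y_{i+1} − x_{i+1}·y_i):
  i=1: 2.2830·2.0276 − -3.9735·2.7529 = +15.5680 (running +15.5680)
  i=2: -3.9735·0.3919 − -6.5304·2.0276 = +11.6839 (running +27.2519)
  i=3: -6.5304·-4.1791 − -1.9197·0.3919 = +28.0437 (running +55.2956)
  i=4: -1.9197·-4.7969 − 2.8868·-4.1791 = +21.2727 (running +76.5683)
  i=5: 2.8868·2.7529 − 2.2830·-4.7969 = +18.8988 (running +95.4671)
Area = |Σ|/2 = |95.4671|/2 = 47.7335

Area at t=0.915: 47.7335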